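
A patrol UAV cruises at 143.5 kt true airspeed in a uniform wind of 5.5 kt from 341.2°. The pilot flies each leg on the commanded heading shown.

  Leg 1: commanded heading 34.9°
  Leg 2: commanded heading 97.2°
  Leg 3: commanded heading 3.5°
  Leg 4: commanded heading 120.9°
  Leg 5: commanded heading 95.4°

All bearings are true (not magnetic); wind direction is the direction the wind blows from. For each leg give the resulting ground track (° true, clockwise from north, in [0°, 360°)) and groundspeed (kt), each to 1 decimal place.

Leg 1: heading 34.9°; drift +1.8° → track 36.7°, groundspeed 140.3 kt
Leg 2: heading 97.2°; drift +1.9° → track 99.1°, groundspeed 146.0 kt
Leg 3: heading 3.5°; drift +0.9° → track 4.4°, groundspeed 138.4 kt
Leg 4: heading 120.9°; drift +1.4° → track 122.3°, groundspeed 147.7 kt
Leg 5: heading 95.4°; drift +2.0° → track 97.4°, groundspeed 145.8 kt

Leg 1: track=36.7°, groundspeed=140.3 kt
Leg 2: track=99.1°, groundspeed=146.0 kt
Leg 3: track=4.4°, groundspeed=138.4 kt
Leg 4: track=122.3°, groundspeed=147.7 kt
Leg 5: track=97.4°, groundspeed=145.8 kt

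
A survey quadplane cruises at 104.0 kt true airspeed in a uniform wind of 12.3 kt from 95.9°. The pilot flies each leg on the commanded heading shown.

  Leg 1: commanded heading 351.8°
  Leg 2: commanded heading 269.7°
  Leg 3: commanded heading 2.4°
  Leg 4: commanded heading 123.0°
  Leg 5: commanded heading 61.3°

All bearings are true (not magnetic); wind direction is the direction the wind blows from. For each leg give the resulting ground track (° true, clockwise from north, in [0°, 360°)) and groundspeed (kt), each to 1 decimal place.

Leg 1: heading 351.8°; drift -6.4° → track 345.4°, groundspeed 107.7 kt
Leg 2: heading 269.7°; drift +0.7° → track 270.4°, groundspeed 116.2 kt
Leg 3: heading 2.4°; drift -6.7° → track 355.7°, groundspeed 105.5 kt
Leg 4: heading 123.0°; drift +3.4° → track 126.4°, groundspeed 93.2 kt
Leg 5: heading 61.3°; drift -4.3° → track 57.0°, groundspeed 94.1 kt

Leg 1: track=345.4°, groundspeed=107.7 kt
Leg 2: track=270.4°, groundspeed=116.2 kt
Leg 3: track=355.7°, groundspeed=105.5 kt
Leg 4: track=126.4°, groundspeed=93.2 kt
Leg 5: track=57.0°, groundspeed=94.1 kt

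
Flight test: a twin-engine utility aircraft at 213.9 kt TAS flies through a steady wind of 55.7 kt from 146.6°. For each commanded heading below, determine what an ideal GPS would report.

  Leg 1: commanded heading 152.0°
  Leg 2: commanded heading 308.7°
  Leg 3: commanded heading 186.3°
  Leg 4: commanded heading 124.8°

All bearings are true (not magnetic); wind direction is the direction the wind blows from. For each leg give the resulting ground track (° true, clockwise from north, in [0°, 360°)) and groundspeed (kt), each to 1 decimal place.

Leg 1: heading 152.0°; drift +1.9° → track 153.9°, groundspeed 158.5 kt
Leg 2: heading 308.7°; drift +3.7° → track 312.4°, groundspeed 267.5 kt
Leg 3: heading 186.3°; drift +11.8° → track 198.1°, groundspeed 174.7 kt
Leg 4: heading 124.8°; drift -7.3° → track 117.5°, groundspeed 163.5 kt

Leg 1: track=153.9°, groundspeed=158.5 kt
Leg 2: track=312.4°, groundspeed=267.5 kt
Leg 3: track=198.1°, groundspeed=174.7 kt
Leg 4: track=117.5°, groundspeed=163.5 kt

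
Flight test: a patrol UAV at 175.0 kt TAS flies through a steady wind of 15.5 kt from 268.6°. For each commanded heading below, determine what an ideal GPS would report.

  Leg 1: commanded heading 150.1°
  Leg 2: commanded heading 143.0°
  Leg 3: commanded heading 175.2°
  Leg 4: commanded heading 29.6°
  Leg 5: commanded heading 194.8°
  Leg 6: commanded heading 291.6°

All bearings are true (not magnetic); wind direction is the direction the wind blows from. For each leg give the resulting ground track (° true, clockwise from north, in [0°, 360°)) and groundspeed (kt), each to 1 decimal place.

Leg 1: heading 150.1°; drift -4.3° → track 145.8°, groundspeed 182.9 kt
Leg 2: heading 143.0°; drift -3.9° → track 139.1°, groundspeed 184.5 kt
Leg 3: heading 175.2°; drift -5.0° → track 170.2°, groundspeed 176.6 kt
Leg 4: heading 29.6°; drift +4.2° → track 33.8°, groundspeed 183.5 kt
Leg 5: heading 194.8°; drift -5.0° → track 189.8°, groundspeed 171.3 kt
Leg 6: heading 291.6°; drift +2.2° → track 293.8°, groundspeed 160.8 kt

Leg 1: track=145.8°, groundspeed=182.9 kt
Leg 2: track=139.1°, groundspeed=184.5 kt
Leg 3: track=170.2°, groundspeed=176.6 kt
Leg 4: track=33.8°, groundspeed=183.5 kt
Leg 5: track=189.8°, groundspeed=171.3 kt
Leg 6: track=293.8°, groundspeed=160.8 kt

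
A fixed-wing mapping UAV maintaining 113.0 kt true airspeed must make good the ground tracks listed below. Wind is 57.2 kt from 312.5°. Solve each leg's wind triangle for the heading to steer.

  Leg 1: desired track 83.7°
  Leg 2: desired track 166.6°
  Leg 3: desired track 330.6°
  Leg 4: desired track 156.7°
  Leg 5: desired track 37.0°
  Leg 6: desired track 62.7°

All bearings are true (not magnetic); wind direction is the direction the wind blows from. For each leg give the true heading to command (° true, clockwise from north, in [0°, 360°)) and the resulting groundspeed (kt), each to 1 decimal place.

Leg 1: desired track 83.7°; wind correction -22.4° → command heading 61.3°, groundspeed 142.2 kt
Leg 2: desired track 166.6°; wind correction +16.5° → command heading 183.1°, groundspeed 155.7 kt
Leg 3: desired track 330.6°; wind correction -9.0° → command heading 321.6°, groundspeed 57.2 kt
Leg 4: desired track 156.7°; wind correction +12.0° → command heading 168.7°, groundspeed 162.7 kt
Leg 5: desired track 37.0°; wind correction -30.3° → command heading 6.7°, groundspeed 92.1 kt
Leg 6: desired track 62.7°; wind correction -28.4° → command heading 34.3°, groundspeed 119.2 kt

Leg 1: heading=61.3°, groundspeed=142.2 kt
Leg 2: heading=183.1°, groundspeed=155.7 kt
Leg 3: heading=321.6°, groundspeed=57.2 kt
Leg 4: heading=168.7°, groundspeed=162.7 kt
Leg 5: heading=6.7°, groundspeed=92.1 kt
Leg 6: heading=34.3°, groundspeed=119.2 kt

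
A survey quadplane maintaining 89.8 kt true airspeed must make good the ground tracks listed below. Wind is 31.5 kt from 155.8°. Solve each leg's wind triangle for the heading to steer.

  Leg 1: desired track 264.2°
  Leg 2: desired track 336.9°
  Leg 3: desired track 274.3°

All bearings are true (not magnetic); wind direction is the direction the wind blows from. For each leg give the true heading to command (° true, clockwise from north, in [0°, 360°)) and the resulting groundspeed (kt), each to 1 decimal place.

Leg 1: heading=244.8°, groundspeed=94.6 kt
Leg 2: heading=337.3°, groundspeed=121.3 kt
Leg 3: heading=256.3°, groundspeed=100.5 kt

Leg 1: desired track 264.2°; wind correction -19.4° → command heading 244.8°, groundspeed 94.6 kt
Leg 2: desired track 336.9°; wind correction +0.4° → command heading 337.3°, groundspeed 121.3 kt
Leg 3: desired track 274.3°; wind correction -18.0° → command heading 256.3°, groundspeed 100.5 kt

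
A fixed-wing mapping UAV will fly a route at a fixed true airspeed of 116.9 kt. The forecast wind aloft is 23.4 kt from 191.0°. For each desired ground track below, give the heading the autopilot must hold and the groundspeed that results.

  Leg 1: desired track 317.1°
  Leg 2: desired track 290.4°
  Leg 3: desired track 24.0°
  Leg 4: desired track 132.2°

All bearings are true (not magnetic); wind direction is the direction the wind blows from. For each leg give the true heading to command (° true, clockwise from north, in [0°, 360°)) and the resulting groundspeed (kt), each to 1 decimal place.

Leg 1: desired track 317.1°; wind correction -9.3° → command heading 307.8°, groundspeed 129.1 kt
Leg 2: desired track 290.4°; wind correction -11.4° → command heading 279.0°, groundspeed 118.4 kt
Leg 3: desired track 24.0°; wind correction +2.6° → command heading 26.6°, groundspeed 139.6 kt
Leg 4: desired track 132.2°; wind correction +9.9° → command heading 142.1°, groundspeed 103.1 kt

Leg 1: heading=307.8°, groundspeed=129.1 kt
Leg 2: heading=279.0°, groundspeed=118.4 kt
Leg 3: heading=26.6°, groundspeed=139.6 kt
Leg 4: heading=142.1°, groundspeed=103.1 kt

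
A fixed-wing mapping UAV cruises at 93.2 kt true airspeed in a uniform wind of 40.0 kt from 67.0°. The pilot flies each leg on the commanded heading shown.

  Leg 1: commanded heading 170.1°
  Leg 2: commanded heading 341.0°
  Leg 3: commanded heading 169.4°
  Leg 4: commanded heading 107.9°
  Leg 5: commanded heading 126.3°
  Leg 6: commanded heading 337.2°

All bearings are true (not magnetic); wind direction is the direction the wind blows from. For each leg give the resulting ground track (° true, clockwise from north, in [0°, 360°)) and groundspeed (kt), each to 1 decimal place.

Leg 1: heading 170.1°; drift +20.9° → track 191.0°, groundspeed 109.4 kt
Leg 2: heading 341.0°; drift -23.8° → track 317.2°, groundspeed 98.8 kt
Leg 3: heading 169.4°; drift +21.0° → track 190.4°, groundspeed 109.0 kt
Leg 4: heading 107.9°; drift +22.6° → track 130.5°, groundspeed 68.2 kt
Leg 5: heading 126.3°; drift +25.3° → track 151.6°, groundspeed 80.5 kt
Leg 6: heading 337.2°; drift -23.3° → track 313.9°, groundspeed 101.3 kt

Leg 1: track=191.0°, groundspeed=109.4 kt
Leg 2: track=317.2°, groundspeed=98.8 kt
Leg 3: track=190.4°, groundspeed=109.0 kt
Leg 4: track=130.5°, groundspeed=68.2 kt
Leg 5: track=151.6°, groundspeed=80.5 kt
Leg 6: track=313.9°, groundspeed=101.3 kt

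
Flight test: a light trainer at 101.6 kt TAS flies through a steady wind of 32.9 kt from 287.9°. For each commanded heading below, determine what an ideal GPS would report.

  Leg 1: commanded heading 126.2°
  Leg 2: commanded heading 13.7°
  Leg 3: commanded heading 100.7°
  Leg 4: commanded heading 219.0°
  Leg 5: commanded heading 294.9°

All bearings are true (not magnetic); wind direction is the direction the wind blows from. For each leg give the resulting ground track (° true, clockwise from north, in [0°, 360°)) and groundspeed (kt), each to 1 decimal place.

Leg 1: track=121.8°, groundspeed=133.2 kt
Leg 2: track=32.0°, groundspeed=104.5 kt
Leg 3: track=102.5°, groundspeed=134.3 kt
Leg 4: track=200.1°, groundspeed=94.9 kt
Leg 5: track=298.2°, groundspeed=69.1 kt

Leg 1: heading 126.2°; drift -4.4° → track 121.8°, groundspeed 133.2 kt
Leg 2: heading 13.7°; drift +18.3° → track 32.0°, groundspeed 104.5 kt
Leg 3: heading 100.7°; drift +1.8° → track 102.5°, groundspeed 134.3 kt
Leg 4: heading 219.0°; drift -18.9° → track 200.1°, groundspeed 94.9 kt
Leg 5: heading 294.9°; drift +3.3° → track 298.2°, groundspeed 69.1 kt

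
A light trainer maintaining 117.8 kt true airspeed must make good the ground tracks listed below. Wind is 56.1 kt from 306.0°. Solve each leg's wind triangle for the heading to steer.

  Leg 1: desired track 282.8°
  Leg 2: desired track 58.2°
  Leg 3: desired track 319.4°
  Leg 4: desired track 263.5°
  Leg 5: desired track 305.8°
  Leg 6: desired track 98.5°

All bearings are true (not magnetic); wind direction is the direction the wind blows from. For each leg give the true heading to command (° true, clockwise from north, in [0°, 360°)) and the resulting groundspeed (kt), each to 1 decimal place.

Leg 1: desired track 282.8°; wind correction +10.8° → command heading 293.6°, groundspeed 64.1 kt
Leg 2: desired track 58.2°; wind correction -26.2° → command heading 32.0°, groundspeed 126.9 kt
Leg 3: desired track 319.4°; wind correction -6.3° → command heading 313.1°, groundspeed 62.5 kt
Leg 4: desired track 263.5°; wind correction +18.8° → command heading 282.3°, groundspeed 70.2 kt
Leg 5: desired track 305.8°; wind correction +0.1° → command heading 305.9°, groundspeed 61.7 kt
Leg 6: desired track 98.5°; wind correction -12.7° → command heading 85.8°, groundspeed 164.7 kt

Leg 1: heading=293.6°, groundspeed=64.1 kt
Leg 2: heading=32.0°, groundspeed=126.9 kt
Leg 3: heading=313.1°, groundspeed=62.5 kt
Leg 4: heading=282.3°, groundspeed=70.2 kt
Leg 5: heading=305.9°, groundspeed=61.7 kt
Leg 6: heading=85.8°, groundspeed=164.7 kt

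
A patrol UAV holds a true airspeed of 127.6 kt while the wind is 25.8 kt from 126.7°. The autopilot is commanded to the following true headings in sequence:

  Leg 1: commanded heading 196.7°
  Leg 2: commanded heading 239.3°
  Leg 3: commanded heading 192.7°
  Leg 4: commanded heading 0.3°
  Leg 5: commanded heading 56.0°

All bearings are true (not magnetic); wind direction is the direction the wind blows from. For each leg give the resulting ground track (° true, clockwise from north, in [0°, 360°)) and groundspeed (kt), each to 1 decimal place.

Leg 1: track=208.2°, groundspeed=121.2 kt
Leg 2: track=249.1°, groundspeed=139.6 kt
Leg 3: track=204.1°, groundspeed=119.5 kt
Leg 4: track=352.0°, groundspeed=144.4 kt
Leg 5: track=44.4°, groundspeed=121.5 kt

Leg 1: heading 196.7°; drift +11.5° → track 208.2°, groundspeed 121.2 kt
Leg 2: heading 239.3°; drift +9.8° → track 249.1°, groundspeed 139.6 kt
Leg 3: heading 192.7°; drift +11.4° → track 204.1°, groundspeed 119.5 kt
Leg 4: heading 0.3°; drift -8.3° → track 352.0°, groundspeed 144.4 kt
Leg 5: heading 56.0°; drift -11.6° → track 44.4°, groundspeed 121.5 kt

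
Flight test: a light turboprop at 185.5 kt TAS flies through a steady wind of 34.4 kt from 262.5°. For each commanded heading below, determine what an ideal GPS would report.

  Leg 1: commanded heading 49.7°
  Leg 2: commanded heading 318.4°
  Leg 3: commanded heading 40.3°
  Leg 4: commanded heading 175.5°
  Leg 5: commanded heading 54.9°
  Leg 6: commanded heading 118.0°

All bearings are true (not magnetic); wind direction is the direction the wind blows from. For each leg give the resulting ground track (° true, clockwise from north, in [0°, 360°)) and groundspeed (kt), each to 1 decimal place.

Leg 1: heading 49.7°; drift +5.0° → track 54.7°, groundspeed 215.2 kt
Leg 2: heading 318.4°; drift +9.7° → track 328.1°, groundspeed 168.6 kt
Leg 3: heading 40.3°; drift +6.3° → track 46.6°, groundspeed 212.2 kt
Leg 4: heading 175.5°; drift -10.6° → track 164.9°, groundspeed 186.9 kt
Leg 5: heading 54.9°; drift +4.2° → track 59.1°, groundspeed 216.6 kt
Leg 6: heading 118.0°; drift -5.3° → track 112.7°, groundspeed 214.4 kt

Leg 1: track=54.7°, groundspeed=215.2 kt
Leg 2: track=328.1°, groundspeed=168.6 kt
Leg 3: track=46.6°, groundspeed=212.2 kt
Leg 4: track=164.9°, groundspeed=186.9 kt
Leg 5: track=59.1°, groundspeed=216.6 kt
Leg 6: track=112.7°, groundspeed=214.4 kt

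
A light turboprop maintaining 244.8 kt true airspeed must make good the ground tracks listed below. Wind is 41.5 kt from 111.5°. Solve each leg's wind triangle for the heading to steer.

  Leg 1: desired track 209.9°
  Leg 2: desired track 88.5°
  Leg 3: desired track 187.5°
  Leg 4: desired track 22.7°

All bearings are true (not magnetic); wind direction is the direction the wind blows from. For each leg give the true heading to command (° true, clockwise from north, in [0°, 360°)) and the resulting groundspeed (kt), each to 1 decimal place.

Leg 1: desired track 209.9°; wind correction -9.7° → command heading 200.2°, groundspeed 247.4 kt
Leg 2: desired track 88.5°; wind correction +3.8° → command heading 92.3°, groundspeed 206.1 kt
Leg 3: desired track 187.5°; wind correction -9.5° → command heading 178.0°, groundspeed 231.4 kt
Leg 4: desired track 22.7°; wind correction +9.8° → command heading 32.5°, groundspeed 240.4 kt

Leg 1: heading=200.2°, groundspeed=247.4 kt
Leg 2: heading=92.3°, groundspeed=206.1 kt
Leg 3: heading=178.0°, groundspeed=231.4 kt
Leg 4: heading=32.5°, groundspeed=240.4 kt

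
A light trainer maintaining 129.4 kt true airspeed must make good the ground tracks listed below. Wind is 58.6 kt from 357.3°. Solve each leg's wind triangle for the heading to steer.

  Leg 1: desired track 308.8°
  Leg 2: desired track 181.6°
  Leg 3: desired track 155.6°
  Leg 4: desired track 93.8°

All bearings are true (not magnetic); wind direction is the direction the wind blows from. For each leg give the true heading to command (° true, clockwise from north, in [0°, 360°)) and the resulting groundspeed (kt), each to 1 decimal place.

Leg 1: heading=328.6°, groundspeed=82.9 kt
Leg 2: heading=183.5°, groundspeed=187.8 kt
Leg 3: heading=146.0°, groundspeed=182.0 kt
Leg 4: heading=67.1°, groundspeed=122.2 kt

Leg 1: desired track 308.8°; wind correction +19.8° → command heading 328.6°, groundspeed 82.9 kt
Leg 2: desired track 181.6°; wind correction +1.9° → command heading 183.5°, groundspeed 187.8 kt
Leg 3: desired track 155.6°; wind correction -9.6° → command heading 146.0°, groundspeed 182.0 kt
Leg 4: desired track 93.8°; wind correction -26.7° → command heading 67.1°, groundspeed 122.2 kt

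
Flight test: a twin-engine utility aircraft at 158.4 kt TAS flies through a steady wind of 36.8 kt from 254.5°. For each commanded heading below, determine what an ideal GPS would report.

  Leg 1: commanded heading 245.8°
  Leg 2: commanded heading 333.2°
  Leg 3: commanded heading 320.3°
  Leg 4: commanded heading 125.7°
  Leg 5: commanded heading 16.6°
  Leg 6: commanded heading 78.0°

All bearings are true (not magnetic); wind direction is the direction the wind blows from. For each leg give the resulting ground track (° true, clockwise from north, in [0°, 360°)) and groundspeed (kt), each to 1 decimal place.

Leg 1: track=243.2°, groundspeed=122.2 kt
Leg 2: track=346.6°, groundspeed=155.4 kt
Leg 3: track=333.5°, groundspeed=147.2 kt
Leg 4: track=116.7°, groundspeed=183.7 kt
Leg 5: track=26.5°, groundspeed=180.7 kt
Leg 6: track=77.3°, groundspeed=195.1 kt

Leg 1: heading 245.8°; drift -2.6° → track 243.2°, groundspeed 122.2 kt
Leg 2: heading 333.2°; drift +13.4° → track 346.6°, groundspeed 155.4 kt
Leg 3: heading 320.3°; drift +13.2° → track 333.5°, groundspeed 147.2 kt
Leg 4: heading 125.7°; drift -9.0° → track 116.7°, groundspeed 183.7 kt
Leg 5: heading 16.6°; drift +9.9° → track 26.5°, groundspeed 180.7 kt
Leg 6: heading 78.0°; drift -0.7° → track 77.3°, groundspeed 195.1 kt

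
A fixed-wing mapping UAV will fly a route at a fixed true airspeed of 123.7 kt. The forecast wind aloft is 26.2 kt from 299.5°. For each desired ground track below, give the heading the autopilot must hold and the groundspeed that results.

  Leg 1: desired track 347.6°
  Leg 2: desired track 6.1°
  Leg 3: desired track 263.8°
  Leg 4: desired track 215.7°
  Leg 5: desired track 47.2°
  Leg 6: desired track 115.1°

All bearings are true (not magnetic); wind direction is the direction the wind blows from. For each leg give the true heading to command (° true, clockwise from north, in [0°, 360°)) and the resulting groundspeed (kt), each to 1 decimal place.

Leg 1: desired track 347.6°; wind correction -9.1° → command heading 338.5°, groundspeed 104.7 kt
Leg 2: desired track 6.1°; wind correction -11.2° → command heading 354.9°, groundspeed 110.9 kt
Leg 3: desired track 263.8°; wind correction +7.1° → command heading 270.9°, groundspeed 101.5 kt
Leg 4: desired track 215.7°; wind correction +12.2° → command heading 227.9°, groundspeed 118.1 kt
Leg 5: desired track 47.2°; wind correction -11.6° → command heading 35.6°, groundspeed 129.1 kt
Leg 6: desired track 115.1°; wind correction -0.9° → command heading 114.2°, groundspeed 149.8 kt

Leg 1: heading=338.5°, groundspeed=104.7 kt
Leg 2: heading=354.9°, groundspeed=110.9 kt
Leg 3: heading=270.9°, groundspeed=101.5 kt
Leg 4: heading=227.9°, groundspeed=118.1 kt
Leg 5: heading=35.6°, groundspeed=129.1 kt
Leg 6: heading=114.2°, groundspeed=149.8 kt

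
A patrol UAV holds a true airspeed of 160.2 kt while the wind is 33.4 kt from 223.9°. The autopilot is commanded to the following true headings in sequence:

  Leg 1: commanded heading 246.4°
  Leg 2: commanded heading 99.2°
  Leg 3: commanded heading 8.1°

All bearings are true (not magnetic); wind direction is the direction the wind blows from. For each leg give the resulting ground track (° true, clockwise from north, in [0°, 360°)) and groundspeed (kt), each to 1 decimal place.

Leg 1: track=252.0°, groundspeed=130.0 kt
Leg 2: track=90.5°, groundspeed=181.3 kt
Leg 3: track=14.1°, groundspeed=188.3 kt

Leg 1: heading 246.4°; drift +5.6° → track 252.0°, groundspeed 130.0 kt
Leg 2: heading 99.2°; drift -8.7° → track 90.5°, groundspeed 181.3 kt
Leg 3: heading 8.1°; drift +6.0° → track 14.1°, groundspeed 188.3 kt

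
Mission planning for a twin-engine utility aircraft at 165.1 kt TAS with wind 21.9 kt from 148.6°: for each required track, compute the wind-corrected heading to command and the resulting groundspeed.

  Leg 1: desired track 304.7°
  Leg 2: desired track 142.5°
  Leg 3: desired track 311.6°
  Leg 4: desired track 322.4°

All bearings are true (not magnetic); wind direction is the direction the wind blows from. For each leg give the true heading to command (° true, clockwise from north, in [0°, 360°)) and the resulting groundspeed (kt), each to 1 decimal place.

Leg 1: desired track 304.7°; wind correction -3.1° → command heading 301.6°, groundspeed 184.9 kt
Leg 2: desired track 142.5°; wind correction +0.8° → command heading 143.3°, groundspeed 143.3 kt
Leg 3: desired track 311.6°; wind correction -2.2° → command heading 309.4°, groundspeed 185.9 kt
Leg 4: desired track 322.4°; wind correction -0.8° → command heading 321.6°, groundspeed 186.9 kt

Leg 1: heading=301.6°, groundspeed=184.9 kt
Leg 2: heading=143.3°, groundspeed=143.3 kt
Leg 3: heading=309.4°, groundspeed=185.9 kt
Leg 4: heading=321.6°, groundspeed=186.9 kt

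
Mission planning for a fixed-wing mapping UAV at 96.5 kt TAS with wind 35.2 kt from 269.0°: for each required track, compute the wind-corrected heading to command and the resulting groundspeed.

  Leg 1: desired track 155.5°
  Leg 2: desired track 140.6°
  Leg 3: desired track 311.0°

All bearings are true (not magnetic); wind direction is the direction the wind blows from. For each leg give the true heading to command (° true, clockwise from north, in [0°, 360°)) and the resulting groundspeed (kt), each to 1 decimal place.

Leg 1: desired track 155.5°; wind correction +19.5° → command heading 175.0°, groundspeed 105.0 kt
Leg 2: desired track 140.6°; wind correction +16.6° → command heading 157.2°, groundspeed 114.3 kt
Leg 3: desired track 311.0°; wind correction -14.1° → command heading 296.9°, groundspeed 67.4 kt

Leg 1: heading=175.0°, groundspeed=105.0 kt
Leg 2: heading=157.2°, groundspeed=114.3 kt
Leg 3: heading=296.9°, groundspeed=67.4 kt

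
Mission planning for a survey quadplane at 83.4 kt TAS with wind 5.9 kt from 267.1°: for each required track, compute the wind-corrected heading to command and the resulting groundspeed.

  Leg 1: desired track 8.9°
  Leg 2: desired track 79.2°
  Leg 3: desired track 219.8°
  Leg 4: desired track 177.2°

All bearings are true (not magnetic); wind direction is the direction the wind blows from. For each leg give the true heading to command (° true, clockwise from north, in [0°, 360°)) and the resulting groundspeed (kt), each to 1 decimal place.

Leg 1: heading=4.9°, groundspeed=84.4 kt
Leg 2: heading=78.6°, groundspeed=89.2 kt
Leg 3: heading=222.8°, groundspeed=79.3 kt
Leg 4: heading=181.3°, groundspeed=83.2 kt

Leg 1: desired track 8.9°; wind correction -4.0° → command heading 4.9°, groundspeed 84.4 kt
Leg 2: desired track 79.2°; wind correction -0.6° → command heading 78.6°, groundspeed 89.2 kt
Leg 3: desired track 219.8°; wind correction +3.0° → command heading 222.8°, groundspeed 79.3 kt
Leg 4: desired track 177.2°; wind correction +4.1° → command heading 181.3°, groundspeed 83.2 kt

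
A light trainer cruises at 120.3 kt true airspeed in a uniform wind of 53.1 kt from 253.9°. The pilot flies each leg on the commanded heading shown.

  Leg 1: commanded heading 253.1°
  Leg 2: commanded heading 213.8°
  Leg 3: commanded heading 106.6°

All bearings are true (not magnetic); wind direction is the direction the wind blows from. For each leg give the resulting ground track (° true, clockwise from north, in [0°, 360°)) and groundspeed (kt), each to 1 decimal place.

Leg 1: heading 253.1°; drift -0.6° → track 252.5°, groundspeed 67.2 kt
Leg 2: heading 213.8°; drift -23.2° → track 190.6°, groundspeed 86.7 kt
Leg 3: heading 106.6°; drift -9.9° → track 96.7°, groundspeed 167.5 kt

Leg 1: track=252.5°, groundspeed=67.2 kt
Leg 2: track=190.6°, groundspeed=86.7 kt
Leg 3: track=96.7°, groundspeed=167.5 kt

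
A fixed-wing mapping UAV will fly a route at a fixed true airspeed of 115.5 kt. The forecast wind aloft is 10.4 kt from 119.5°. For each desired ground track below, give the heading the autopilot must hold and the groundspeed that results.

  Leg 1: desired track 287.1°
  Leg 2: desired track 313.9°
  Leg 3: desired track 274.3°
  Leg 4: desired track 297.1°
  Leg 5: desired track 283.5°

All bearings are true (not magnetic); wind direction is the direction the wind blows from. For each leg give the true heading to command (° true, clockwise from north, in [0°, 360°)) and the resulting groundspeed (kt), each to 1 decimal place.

Leg 1: heading=286.0°, groundspeed=125.6 kt
Leg 2: heading=315.2°, groundspeed=125.5 kt
Leg 3: heading=272.1°, groundspeed=124.8 kt
Leg 4: heading=296.9°, groundspeed=125.9 kt
Leg 5: heading=282.1°, groundspeed=125.5 kt

Leg 1: desired track 287.1°; wind correction -1.1° → command heading 286.0°, groundspeed 125.6 kt
Leg 2: desired track 313.9°; wind correction +1.3° → command heading 315.2°, groundspeed 125.5 kt
Leg 3: desired track 274.3°; wind correction -2.2° → command heading 272.1°, groundspeed 124.8 kt
Leg 4: desired track 297.1°; wind correction -0.2° → command heading 296.9°, groundspeed 125.9 kt
Leg 5: desired track 283.5°; wind correction -1.4° → command heading 282.1°, groundspeed 125.5 kt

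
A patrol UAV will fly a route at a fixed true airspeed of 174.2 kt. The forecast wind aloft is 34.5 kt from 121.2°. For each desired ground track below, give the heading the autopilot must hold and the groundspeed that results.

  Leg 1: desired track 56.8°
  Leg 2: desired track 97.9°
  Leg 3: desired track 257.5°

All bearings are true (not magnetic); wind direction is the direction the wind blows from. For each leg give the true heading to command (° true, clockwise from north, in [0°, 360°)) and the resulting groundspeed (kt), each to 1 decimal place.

Leg 1: heading=67.1°, groundspeed=156.5 kt
Leg 2: heading=102.4°, groundspeed=142.0 kt
Leg 3: heading=249.6°, groundspeed=197.5 kt

Leg 1: desired track 56.8°; wind correction +10.3° → command heading 67.1°, groundspeed 156.5 kt
Leg 2: desired track 97.9°; wind correction +4.5° → command heading 102.4°, groundspeed 142.0 kt
Leg 3: desired track 257.5°; wind correction -7.9° → command heading 249.6°, groundspeed 197.5 kt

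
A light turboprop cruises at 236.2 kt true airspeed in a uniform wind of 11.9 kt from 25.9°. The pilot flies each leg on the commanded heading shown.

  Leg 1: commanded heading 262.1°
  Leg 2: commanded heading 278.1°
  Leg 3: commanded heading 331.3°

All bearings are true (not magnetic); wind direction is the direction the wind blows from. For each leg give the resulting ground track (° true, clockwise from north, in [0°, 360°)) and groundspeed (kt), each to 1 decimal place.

Leg 1: heading 262.1°; drift -2.3° → track 259.8°, groundspeed 243.0 kt
Leg 2: heading 278.1°; drift -2.7° → track 275.4°, groundspeed 240.1 kt
Leg 3: heading 331.3°; drift -2.4° → track 328.9°, groundspeed 229.5 kt

Leg 1: track=259.8°, groundspeed=243.0 kt
Leg 2: track=275.4°, groundspeed=240.1 kt
Leg 3: track=328.9°, groundspeed=229.5 kt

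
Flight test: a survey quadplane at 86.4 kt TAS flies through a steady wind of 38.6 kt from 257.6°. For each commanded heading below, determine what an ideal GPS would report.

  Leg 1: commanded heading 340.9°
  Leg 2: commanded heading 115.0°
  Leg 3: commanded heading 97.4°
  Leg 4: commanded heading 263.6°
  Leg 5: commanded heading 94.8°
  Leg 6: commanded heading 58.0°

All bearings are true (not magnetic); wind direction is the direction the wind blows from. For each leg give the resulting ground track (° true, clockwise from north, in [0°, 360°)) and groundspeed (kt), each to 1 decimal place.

Leg 1: track=6.0°, groundspeed=90.4 kt
Leg 2: track=103.7°, groundspeed=119.4 kt
Leg 3: track=91.3°, groundspeed=123.4 kt
Leg 4: track=268.4°, groundspeed=48.2 kt
Leg 5: track=89.5°, groundspeed=123.8 kt
Leg 6: track=64.0°, groundspeed=123.4 kt

Leg 1: heading 340.9°; drift +25.1° → track 6.0°, groundspeed 90.4 kt
Leg 2: heading 115.0°; drift -11.3° → track 103.7°, groundspeed 119.4 kt
Leg 3: heading 97.4°; drift -6.1° → track 91.3°, groundspeed 123.4 kt
Leg 4: heading 263.6°; drift +4.8° → track 268.4°, groundspeed 48.2 kt
Leg 5: heading 94.8°; drift -5.3° → track 89.5°, groundspeed 123.8 kt
Leg 6: heading 58.0°; drift +6.0° → track 64.0°, groundspeed 123.4 kt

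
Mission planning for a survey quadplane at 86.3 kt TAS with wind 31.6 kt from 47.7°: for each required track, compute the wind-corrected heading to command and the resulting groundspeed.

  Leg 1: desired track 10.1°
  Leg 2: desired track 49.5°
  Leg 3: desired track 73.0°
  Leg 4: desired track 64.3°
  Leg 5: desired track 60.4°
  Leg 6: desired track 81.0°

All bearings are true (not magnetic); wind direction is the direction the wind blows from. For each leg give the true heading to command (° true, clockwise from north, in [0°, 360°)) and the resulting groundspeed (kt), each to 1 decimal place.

Leg 1: heading=23.0°, groundspeed=59.1 kt
Leg 2: heading=48.8°, groundspeed=54.7 kt
Leg 3: heading=64.0°, groundspeed=56.7 kt
Leg 4: heading=58.3°, groundspeed=55.5 kt
Leg 5: heading=55.8°, groundspeed=55.2 kt
Leg 6: heading=69.4°, groundspeed=58.1 kt

Leg 1: desired track 10.1°; wind correction +12.9° → command heading 23.0°, groundspeed 59.1 kt
Leg 2: desired track 49.5°; wind correction -0.7° → command heading 48.8°, groundspeed 54.7 kt
Leg 3: desired track 73.0°; wind correction -9.0° → command heading 64.0°, groundspeed 56.7 kt
Leg 4: desired track 64.3°; wind correction -6.0° → command heading 58.3°, groundspeed 55.5 kt
Leg 5: desired track 60.4°; wind correction -4.6° → command heading 55.8°, groundspeed 55.2 kt
Leg 6: desired track 81.0°; wind correction -11.6° → command heading 69.4°, groundspeed 58.1 kt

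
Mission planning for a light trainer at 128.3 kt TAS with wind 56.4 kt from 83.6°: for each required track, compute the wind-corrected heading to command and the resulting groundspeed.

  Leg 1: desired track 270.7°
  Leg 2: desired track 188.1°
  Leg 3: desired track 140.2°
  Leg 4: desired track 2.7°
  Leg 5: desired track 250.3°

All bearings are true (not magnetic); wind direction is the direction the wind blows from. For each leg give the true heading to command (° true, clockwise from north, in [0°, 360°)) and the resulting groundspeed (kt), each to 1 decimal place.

Leg 1: desired track 270.7°; wind correction +3.1° → command heading 273.8°, groundspeed 184.1 kt
Leg 2: desired track 188.1°; wind correction -25.2° → command heading 162.9°, groundspeed 130.2 kt
Leg 3: desired track 140.2°; wind correction -21.5° → command heading 118.7°, groundspeed 88.3 kt
Leg 4: desired track 2.7°; wind correction +25.7° → command heading 28.4°, groundspeed 106.7 kt
Leg 5: desired track 250.3°; wind correction -5.8° → command heading 244.5°, groundspeed 182.5 kt

Leg 1: heading=273.8°, groundspeed=184.1 kt
Leg 2: heading=162.9°, groundspeed=130.2 kt
Leg 3: heading=118.7°, groundspeed=88.3 kt
Leg 4: heading=28.4°, groundspeed=106.7 kt
Leg 5: heading=244.5°, groundspeed=182.5 kt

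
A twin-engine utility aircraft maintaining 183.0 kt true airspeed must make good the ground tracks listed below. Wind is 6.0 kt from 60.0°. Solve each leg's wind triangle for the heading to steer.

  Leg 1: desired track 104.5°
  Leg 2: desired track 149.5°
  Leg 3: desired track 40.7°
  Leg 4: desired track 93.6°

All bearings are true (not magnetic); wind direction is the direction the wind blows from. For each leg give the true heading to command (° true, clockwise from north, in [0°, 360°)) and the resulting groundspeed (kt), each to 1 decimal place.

Leg 1: desired track 104.5°; wind correction -1.3° → command heading 103.2°, groundspeed 178.7 kt
Leg 2: desired track 149.5°; wind correction -1.9° → command heading 147.6°, groundspeed 182.8 kt
Leg 3: desired track 40.7°; wind correction +0.6° → command heading 41.3°, groundspeed 177.3 kt
Leg 4: desired track 93.6°; wind correction -1.0° → command heading 92.6°, groundspeed 178.0 kt

Leg 1: heading=103.2°, groundspeed=178.7 kt
Leg 2: heading=147.6°, groundspeed=182.8 kt
Leg 3: heading=41.3°, groundspeed=177.3 kt
Leg 4: heading=92.6°, groundspeed=178.0 kt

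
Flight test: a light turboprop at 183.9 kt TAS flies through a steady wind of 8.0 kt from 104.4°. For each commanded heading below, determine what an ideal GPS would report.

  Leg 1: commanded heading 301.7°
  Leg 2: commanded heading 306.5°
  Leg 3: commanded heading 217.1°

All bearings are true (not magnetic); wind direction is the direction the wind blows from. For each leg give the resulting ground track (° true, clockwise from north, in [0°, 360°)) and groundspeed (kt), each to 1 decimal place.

Leg 1: heading 301.7°; drift -0.7° → track 301.0°, groundspeed 191.6 kt
Leg 2: heading 306.5°; drift -0.9° → track 305.6°, groundspeed 191.3 kt
Leg 3: heading 217.1°; drift +2.3° → track 219.4°, groundspeed 187.1 kt

Leg 1: track=301.0°, groundspeed=191.6 kt
Leg 2: track=305.6°, groundspeed=191.3 kt
Leg 3: track=219.4°, groundspeed=187.1 kt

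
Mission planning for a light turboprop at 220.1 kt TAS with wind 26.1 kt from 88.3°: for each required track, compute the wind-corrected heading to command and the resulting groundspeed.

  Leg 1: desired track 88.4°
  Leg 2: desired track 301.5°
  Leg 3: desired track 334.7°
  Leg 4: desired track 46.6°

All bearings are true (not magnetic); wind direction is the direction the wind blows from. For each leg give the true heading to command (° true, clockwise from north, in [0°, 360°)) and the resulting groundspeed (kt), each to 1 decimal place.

Leg 1: desired track 88.4°; wind correction +0.0° → command heading 88.4°, groundspeed 194.0 kt
Leg 2: desired track 301.5°; wind correction +3.7° → command heading 305.2°, groundspeed 241.5 kt
Leg 3: desired track 334.7°; wind correction +6.2° → command heading 340.9°, groundspeed 229.2 kt
Leg 4: desired track 46.6°; wind correction +4.5° → command heading 51.1°, groundspeed 199.9 kt

Leg 1: heading=88.4°, groundspeed=194.0 kt
Leg 2: heading=305.2°, groundspeed=241.5 kt
Leg 3: heading=340.9°, groundspeed=229.2 kt
Leg 4: heading=51.1°, groundspeed=199.9 kt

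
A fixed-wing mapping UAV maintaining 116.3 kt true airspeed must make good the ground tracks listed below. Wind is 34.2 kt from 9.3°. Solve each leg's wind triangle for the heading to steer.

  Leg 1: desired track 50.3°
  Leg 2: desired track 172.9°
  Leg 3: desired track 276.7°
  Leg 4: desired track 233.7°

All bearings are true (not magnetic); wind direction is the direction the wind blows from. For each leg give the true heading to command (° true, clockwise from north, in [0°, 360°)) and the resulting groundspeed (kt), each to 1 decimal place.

Leg 1: desired track 50.3°; wind correction -11.1° → command heading 39.2°, groundspeed 88.3 kt
Leg 2: desired track 172.9°; wind correction -4.8° → command heading 168.1°, groundspeed 148.7 kt
Leg 3: desired track 276.7°; wind correction +17.1° → command heading 293.8°, groundspeed 112.7 kt
Leg 4: desired track 233.7°; wind correction +11.9° → command heading 245.6°, groundspeed 138.2 kt

Leg 1: heading=39.2°, groundspeed=88.3 kt
Leg 2: heading=168.1°, groundspeed=148.7 kt
Leg 3: heading=293.8°, groundspeed=112.7 kt
Leg 4: heading=245.6°, groundspeed=138.2 kt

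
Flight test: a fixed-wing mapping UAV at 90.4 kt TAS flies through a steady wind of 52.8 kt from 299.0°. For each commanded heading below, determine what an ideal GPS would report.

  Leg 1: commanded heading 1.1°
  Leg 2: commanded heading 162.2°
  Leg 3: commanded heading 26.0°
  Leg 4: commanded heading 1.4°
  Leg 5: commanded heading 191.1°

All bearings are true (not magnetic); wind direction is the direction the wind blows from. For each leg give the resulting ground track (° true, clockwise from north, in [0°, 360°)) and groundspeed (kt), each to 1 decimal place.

Leg 1: track=36.5°, groundspeed=80.6 kt
Leg 2: track=146.5°, groundspeed=133.9 kt
Leg 3: track=57.0°, groundspeed=102.3 kt
Leg 4: track=36.8°, groundspeed=80.9 kt
Leg 5: track=165.9°, groundspeed=117.9 kt

Leg 1: heading 1.1°; drift +35.4° → track 36.5°, groundspeed 80.6 kt
Leg 2: heading 162.2°; drift -15.7° → track 146.5°, groundspeed 133.9 kt
Leg 3: heading 26.0°; drift +31.0° → track 57.0°, groundspeed 102.3 kt
Leg 4: heading 1.4°; drift +35.4° → track 36.8°, groundspeed 80.9 kt
Leg 5: heading 191.1°; drift -25.2° → track 165.9°, groundspeed 117.9 kt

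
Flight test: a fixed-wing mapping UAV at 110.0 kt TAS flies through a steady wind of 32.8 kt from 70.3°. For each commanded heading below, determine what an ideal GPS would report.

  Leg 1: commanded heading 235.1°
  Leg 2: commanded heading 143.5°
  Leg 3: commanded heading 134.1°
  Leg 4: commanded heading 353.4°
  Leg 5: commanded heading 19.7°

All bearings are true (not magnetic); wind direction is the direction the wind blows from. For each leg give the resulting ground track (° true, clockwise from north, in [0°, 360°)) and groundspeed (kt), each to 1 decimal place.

Leg 1: heading 235.1°; drift +3.5° → track 238.6°, groundspeed 141.9 kt
Leg 2: heading 143.5°; drift +17.3° → track 160.8°, groundspeed 105.3 kt
Leg 3: heading 134.1°; drift +17.1° → track 151.2°, groundspeed 99.9 kt
Leg 4: heading 353.4°; drift -17.3° → track 336.1°, groundspeed 107.4 kt
Leg 5: heading 19.7°; drift -15.9° → track 3.8°, groundspeed 92.7 kt

Leg 1: track=238.6°, groundspeed=141.9 kt
Leg 2: track=160.8°, groundspeed=105.3 kt
Leg 3: track=151.2°, groundspeed=99.9 kt
Leg 4: track=336.1°, groundspeed=107.4 kt
Leg 5: track=3.8°, groundspeed=92.7 kt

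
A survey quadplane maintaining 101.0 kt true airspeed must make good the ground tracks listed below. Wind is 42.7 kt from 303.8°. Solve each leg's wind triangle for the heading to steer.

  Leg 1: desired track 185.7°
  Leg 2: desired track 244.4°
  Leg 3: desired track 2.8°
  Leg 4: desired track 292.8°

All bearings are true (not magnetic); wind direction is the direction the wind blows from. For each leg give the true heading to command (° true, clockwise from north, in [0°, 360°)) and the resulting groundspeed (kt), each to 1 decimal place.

Leg 1: heading=207.6°, groundspeed=113.8 kt
Leg 2: heading=265.7°, groundspeed=72.3 kt
Leg 3: heading=341.6°, groundspeed=72.1 kt
Leg 4: heading=297.4°, groundspeed=58.8 kt

Leg 1: desired track 185.7°; wind correction +21.9° → command heading 207.6°, groundspeed 113.8 kt
Leg 2: desired track 244.4°; wind correction +21.3° → command heading 265.7°, groundspeed 72.3 kt
Leg 3: desired track 2.8°; wind correction -21.2° → command heading 341.6°, groundspeed 72.1 kt
Leg 4: desired track 292.8°; wind correction +4.6° → command heading 297.4°, groundspeed 58.8 kt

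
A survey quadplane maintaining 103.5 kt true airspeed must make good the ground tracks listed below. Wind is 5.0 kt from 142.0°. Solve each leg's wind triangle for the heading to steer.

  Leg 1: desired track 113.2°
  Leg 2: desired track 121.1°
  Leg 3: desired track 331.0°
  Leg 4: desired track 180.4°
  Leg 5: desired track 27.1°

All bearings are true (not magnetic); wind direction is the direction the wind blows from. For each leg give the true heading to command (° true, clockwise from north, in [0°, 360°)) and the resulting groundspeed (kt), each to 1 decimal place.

Leg 1: heading=114.5°, groundspeed=99.1 kt
Leg 2: heading=122.1°, groundspeed=98.8 kt
Leg 3: heading=331.4°, groundspeed=108.4 kt
Leg 4: heading=178.7°, groundspeed=99.5 kt
Leg 5: heading=29.6°, groundspeed=105.5 kt

Leg 1: desired track 113.2°; wind correction +1.3° → command heading 114.5°, groundspeed 99.1 kt
Leg 2: desired track 121.1°; wind correction +1.0° → command heading 122.1°, groundspeed 98.8 kt
Leg 3: desired track 331.0°; wind correction +0.4° → command heading 331.4°, groundspeed 108.4 kt
Leg 4: desired track 180.4°; wind correction -1.7° → command heading 178.7°, groundspeed 99.5 kt
Leg 5: desired track 27.1°; wind correction +2.5° → command heading 29.6°, groundspeed 105.5 kt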